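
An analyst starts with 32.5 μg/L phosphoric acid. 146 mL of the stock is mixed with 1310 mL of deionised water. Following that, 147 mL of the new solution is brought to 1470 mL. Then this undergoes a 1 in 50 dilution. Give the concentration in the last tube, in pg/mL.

6.52 pg/mL

Overall dilution factor = 9.973 × 10 × 50 = 4986.
32.5 μg/L / 4986 = 6.52 × 10⁻³ μg/L = 6.52 pg/mL.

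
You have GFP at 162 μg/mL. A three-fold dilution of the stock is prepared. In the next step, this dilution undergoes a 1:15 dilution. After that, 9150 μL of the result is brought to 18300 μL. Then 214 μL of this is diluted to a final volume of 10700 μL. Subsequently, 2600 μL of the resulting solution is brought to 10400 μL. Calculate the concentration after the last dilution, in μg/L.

9.00 μg/L

Overall dilution factor = 3 × 15 × 2 × 50 × 4 = 1.80 × 10⁴.
162 μg/mL / 1.80 × 10⁴ = 9.00 × 10⁻³ μg/mL = 9.00 μg/L.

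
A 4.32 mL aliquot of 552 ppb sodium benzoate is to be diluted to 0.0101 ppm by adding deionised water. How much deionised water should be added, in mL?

232 mL

0.0101 ppm = 10.1 ppb.
V₂ = C₁V₁/C₂ = 552 × 4.32 / 10.1 = 236 mL.
Diluent to add = V₂ − V₁ = 236 − 4.32 = 232 mL.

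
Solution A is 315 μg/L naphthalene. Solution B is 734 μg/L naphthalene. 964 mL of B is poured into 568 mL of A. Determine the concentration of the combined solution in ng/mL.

C_mix = (C_A·V_A + C_B·V_B)/(V_A + V_B) = (315×568 + 734×964) / 1532 = 579 μg/L = 579 ng/mL.

579 ng/mL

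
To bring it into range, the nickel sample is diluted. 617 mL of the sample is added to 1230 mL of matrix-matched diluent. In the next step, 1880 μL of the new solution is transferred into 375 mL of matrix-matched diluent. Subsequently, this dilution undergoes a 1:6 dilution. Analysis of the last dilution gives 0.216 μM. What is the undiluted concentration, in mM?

0.778 mM

Overall dilution factor = 2.994 × 200.5 × 6 = 3601.
Original = 0.216 μM × 3601 = 778 μM = 0.778 mM.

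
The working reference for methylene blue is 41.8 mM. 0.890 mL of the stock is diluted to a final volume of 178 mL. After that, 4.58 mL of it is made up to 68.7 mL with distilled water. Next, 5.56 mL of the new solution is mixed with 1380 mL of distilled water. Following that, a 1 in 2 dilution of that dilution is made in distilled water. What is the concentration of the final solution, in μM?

Overall dilution factor = 200 × 15 × 249.2 × 2 = 1.50 × 10⁶.
41.8 mM / 1.50 × 10⁶ = 2.80 × 10⁻⁵ mM = 0.0280 μM.

0.0280 μM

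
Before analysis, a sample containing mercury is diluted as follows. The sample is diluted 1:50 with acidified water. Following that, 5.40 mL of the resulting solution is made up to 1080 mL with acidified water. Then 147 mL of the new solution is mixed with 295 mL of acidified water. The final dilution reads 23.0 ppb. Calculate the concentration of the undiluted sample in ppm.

Overall dilution factor = 50 × 200 × 3.007 = 3.01 × 10⁴.
Original = 23.0 ppb × 3.01 × 10⁴ = 6.92 × 10⁵ ppb = 692 ppm.

692 ppm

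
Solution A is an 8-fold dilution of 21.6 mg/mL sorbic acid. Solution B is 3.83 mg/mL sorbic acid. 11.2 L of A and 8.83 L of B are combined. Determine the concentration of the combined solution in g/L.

C_A = 21.6 mg/mL / 8 = 2.70 mg/mL.
C_mix = (C_A·V_A + C_B·V_B)/(V_A + V_B) = (2.70×11.2 + 3.83×8.83) / 20.03 = 3.20 mg/mL = 3.20 g/L.

3.20 g/L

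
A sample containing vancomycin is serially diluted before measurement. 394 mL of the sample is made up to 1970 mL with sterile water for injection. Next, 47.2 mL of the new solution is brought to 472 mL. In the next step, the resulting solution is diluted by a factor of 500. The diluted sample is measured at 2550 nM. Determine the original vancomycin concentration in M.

0.0638 M

Overall dilution factor = 5 × 10 × 500 = 2.50 × 10⁴.
Original = 2550 nM × 2.50 × 10⁴ = 6.38 × 10⁷ nM = 0.0638 M.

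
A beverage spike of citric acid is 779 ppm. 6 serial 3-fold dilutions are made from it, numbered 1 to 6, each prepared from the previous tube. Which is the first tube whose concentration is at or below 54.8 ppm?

Tube n has concentration 779 ppm / 3ⁿ.
Need 3ⁿ ≥ 779 ppm / 54.8 ppm = 14.2, so n ≥ 2.42.
First such tube: n = 3.

tube 3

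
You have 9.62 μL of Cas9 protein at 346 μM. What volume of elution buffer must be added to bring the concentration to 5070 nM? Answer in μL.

5070 nM = 5.07 μM.
V₂ = C₁V₁/C₂ = 346 × 9.62 / 5.07 = 657 μL.
Diluent to add = V₂ − V₁ = 657 − 9.62 = 647 μL.

647 μL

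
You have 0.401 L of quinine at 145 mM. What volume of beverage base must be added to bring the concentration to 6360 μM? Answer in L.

6360 μM = 6.36 mM.
V₂ = C₁V₁/C₂ = 145 × 0.401 / 6.36 = 9.14 L.
Diluent to add = V₂ − V₁ = 9.14 − 0.401 = 8.74 L.

8.74 L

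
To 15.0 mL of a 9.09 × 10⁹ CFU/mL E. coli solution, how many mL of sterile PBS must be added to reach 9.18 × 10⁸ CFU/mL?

V₂ = C₁V₁/C₂ = 9.09 × 10⁹ × 15.0 / 9.18 × 10⁸ = 149 mL.
Diluent to add = V₂ − V₁ = 149 − 15.0 = 134 mL.

134 mL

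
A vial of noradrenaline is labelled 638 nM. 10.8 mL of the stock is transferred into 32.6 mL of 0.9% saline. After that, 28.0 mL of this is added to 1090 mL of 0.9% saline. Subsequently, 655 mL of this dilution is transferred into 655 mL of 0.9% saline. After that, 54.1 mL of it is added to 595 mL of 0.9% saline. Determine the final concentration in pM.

Overall dilution factor = 4.019 × 39.93 × 2 × 12.00 = 3850.
638 nM / 3850 = 0.166 nM = 166 pM.

166 pM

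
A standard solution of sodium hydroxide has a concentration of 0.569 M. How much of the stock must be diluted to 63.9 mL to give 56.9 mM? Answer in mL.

56.9 mM = 0.0569 M.
V₁ = C₂V₂/C₁ = 0.0569 × 63.9 / 0.569 = 6.39 mL.

6.39 mL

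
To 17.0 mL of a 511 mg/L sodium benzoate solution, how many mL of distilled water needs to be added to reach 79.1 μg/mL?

79.1 μg/mL = 79.1 mg/L.
V₂ = C₁V₁/C₂ = 511 × 17.0 / 79.1 = 110 mL.
Diluent to add = V₂ − V₁ = 110 − 17.0 = 92.8 mL.

92.8 mL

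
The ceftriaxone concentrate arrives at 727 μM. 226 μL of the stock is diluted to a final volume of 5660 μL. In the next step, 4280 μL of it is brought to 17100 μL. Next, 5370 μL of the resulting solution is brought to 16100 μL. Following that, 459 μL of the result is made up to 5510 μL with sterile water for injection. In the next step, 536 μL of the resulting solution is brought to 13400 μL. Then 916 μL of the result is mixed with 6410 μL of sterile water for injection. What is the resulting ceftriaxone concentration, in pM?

Overall dilution factor = 25.04 × 3.995 × 2.998 × 12.00 × 25 × 7.998 = 7.20 × 10⁵.
727 μM / 7.20 × 10⁵ = 1.01 × 10⁻³ μM = 1010 pM.

1010 pM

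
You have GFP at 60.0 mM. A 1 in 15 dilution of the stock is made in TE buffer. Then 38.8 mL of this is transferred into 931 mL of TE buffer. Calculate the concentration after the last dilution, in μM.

160 μM

Overall dilution factor = 15 × 24.99 = 375.
60.0 mM / 375 = 0.160 mM = 160 μM.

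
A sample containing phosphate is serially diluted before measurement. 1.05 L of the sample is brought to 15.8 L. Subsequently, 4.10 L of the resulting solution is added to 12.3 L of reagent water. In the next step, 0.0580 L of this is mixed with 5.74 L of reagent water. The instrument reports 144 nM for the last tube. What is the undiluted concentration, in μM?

Overall dilution factor = 15.05 × 4 × 99.97 = 6017.
Original = 144 nM × 6017 = 8.66 × 10⁵ nM = 866 μM.

866 μM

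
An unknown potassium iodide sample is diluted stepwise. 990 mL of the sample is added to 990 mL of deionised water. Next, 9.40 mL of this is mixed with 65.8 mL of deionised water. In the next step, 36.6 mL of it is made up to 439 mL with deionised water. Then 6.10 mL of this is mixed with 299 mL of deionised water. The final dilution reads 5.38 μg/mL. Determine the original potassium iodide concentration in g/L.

51.6 g/L

Overall dilution factor = 2 × 8 × 11.99 × 50.02 = 9599.
Original = 5.38 μg/mL × 9599 = 5.16 × 10⁴ μg/mL = 51.6 g/L.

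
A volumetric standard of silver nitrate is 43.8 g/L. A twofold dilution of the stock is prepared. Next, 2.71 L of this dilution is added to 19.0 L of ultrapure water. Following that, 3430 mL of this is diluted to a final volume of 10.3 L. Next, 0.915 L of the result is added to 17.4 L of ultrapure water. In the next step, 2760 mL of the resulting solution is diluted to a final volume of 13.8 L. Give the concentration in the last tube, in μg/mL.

9.10 μg/mL

Overall dilution factor = 2 × 8.011 × 3.003 × 20.02 × 5 = 4815.
43.8 g/L / 4815 = 9.10 × 10⁻³ g/L = 9.10 μg/mL.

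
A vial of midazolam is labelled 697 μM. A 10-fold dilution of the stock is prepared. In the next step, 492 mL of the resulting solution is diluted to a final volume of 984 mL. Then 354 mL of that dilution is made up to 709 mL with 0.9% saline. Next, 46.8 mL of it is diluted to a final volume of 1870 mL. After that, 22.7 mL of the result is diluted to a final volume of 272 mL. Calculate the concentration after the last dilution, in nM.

Overall dilution factor = 10 × 2 × 2.003 × 39.96 × 11.98 = 1.92 × 10⁴.
697 μM / 1.92 × 10⁴ = 0.0363 μM = 36.3 nM.

36.3 nM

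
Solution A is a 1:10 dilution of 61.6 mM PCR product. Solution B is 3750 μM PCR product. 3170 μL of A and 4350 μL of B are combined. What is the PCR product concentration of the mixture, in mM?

4.77 mM

C_A = 61.6 mM / 10 = 6.16 mM.
C_B = 3750 μM = 3.75 mM.
C_mix = (C_A·V_A + C_B·V_B)/(V_A + V_B) = (6.16×3170 + 3.75×4350) / 7520 = 4.77 mM.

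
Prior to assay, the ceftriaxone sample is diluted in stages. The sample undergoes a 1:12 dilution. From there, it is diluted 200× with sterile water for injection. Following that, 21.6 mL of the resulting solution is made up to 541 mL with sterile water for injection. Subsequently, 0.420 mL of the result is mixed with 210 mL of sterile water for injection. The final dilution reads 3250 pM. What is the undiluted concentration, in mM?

Overall dilution factor = 12 × 200 × 25.05 × 501 = 3.01 × 10⁷.
Original = 3250 pM × 3.01 × 10⁷ = 9.79 × 10¹⁰ pM = 97.9 mM.

97.9 mM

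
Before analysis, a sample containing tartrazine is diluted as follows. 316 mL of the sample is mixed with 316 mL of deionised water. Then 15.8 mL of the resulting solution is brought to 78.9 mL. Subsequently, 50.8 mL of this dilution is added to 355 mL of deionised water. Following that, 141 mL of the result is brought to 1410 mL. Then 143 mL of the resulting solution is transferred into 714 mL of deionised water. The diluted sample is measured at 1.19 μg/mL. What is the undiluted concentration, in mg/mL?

Overall dilution factor = 2 × 4.994 × 7.988 × 10 × 5.993 = 4781.
Original = 1.19 μg/mL × 4781 = 5690 μg/mL = 5.69 mg/mL.

5.69 mg/mL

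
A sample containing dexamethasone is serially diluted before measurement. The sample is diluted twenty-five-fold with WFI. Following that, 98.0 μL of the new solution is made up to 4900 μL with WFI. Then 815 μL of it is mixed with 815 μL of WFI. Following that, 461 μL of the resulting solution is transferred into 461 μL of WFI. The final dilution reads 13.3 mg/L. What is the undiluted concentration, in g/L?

66.5 g/L

Overall dilution factor = 25 × 50 × 2 × 2 = 5000.
Original = 13.3 mg/L × 5000 = 6.65 × 10⁴ mg/L = 66.5 g/L.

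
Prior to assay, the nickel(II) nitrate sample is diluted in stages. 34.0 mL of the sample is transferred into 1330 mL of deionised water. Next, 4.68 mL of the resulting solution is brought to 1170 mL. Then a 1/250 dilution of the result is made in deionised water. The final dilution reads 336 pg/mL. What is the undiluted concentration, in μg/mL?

842 μg/mL

Overall dilution factor = 40.12 × 250 × 250 = 2.51 × 10⁶.
Original = 336 pg/mL × 2.51 × 10⁶ = 8.42 × 10⁸ pg/mL = 842 μg/mL.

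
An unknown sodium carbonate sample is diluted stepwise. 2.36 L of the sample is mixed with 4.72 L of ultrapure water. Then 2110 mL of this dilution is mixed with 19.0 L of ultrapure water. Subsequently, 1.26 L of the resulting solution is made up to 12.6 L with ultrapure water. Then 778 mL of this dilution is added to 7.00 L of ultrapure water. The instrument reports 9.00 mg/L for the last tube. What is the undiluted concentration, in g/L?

27.0 g/L

Overall dilution factor = 3 × 10.00 × 10 × 9.997 = 3001.
Original = 9.00 mg/L × 3001 = 2.70 × 10⁴ mg/L = 27.0 g/L.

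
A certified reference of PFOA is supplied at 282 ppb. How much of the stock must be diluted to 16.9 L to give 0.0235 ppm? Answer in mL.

1410 mL

0.0235 ppm = 23.5 ppb.
V₁ = C₂V₂/C₁ = 23.5 × 16.9 / 282 = 1.41 L = 1410 mL.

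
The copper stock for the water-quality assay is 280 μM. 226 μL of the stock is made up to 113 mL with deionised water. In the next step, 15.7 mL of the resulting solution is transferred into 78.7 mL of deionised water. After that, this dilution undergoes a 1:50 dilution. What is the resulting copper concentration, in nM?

1.86 nM

Overall dilution factor = 500 × 6.013 × 50 = 1.50 × 10⁵.
280 μM / 1.50 × 10⁵ = 1.86 × 10⁻³ μM = 1.86 nM.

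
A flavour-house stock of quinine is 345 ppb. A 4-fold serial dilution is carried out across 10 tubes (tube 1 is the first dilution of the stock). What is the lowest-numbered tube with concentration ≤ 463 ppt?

tube 5

Tube n has concentration 345 ppb / 4ⁿ.
Need 4ⁿ ≥ 345 ppb / 463 ppt = 745, so n ≥ 4.77.
First such tube: n = 5.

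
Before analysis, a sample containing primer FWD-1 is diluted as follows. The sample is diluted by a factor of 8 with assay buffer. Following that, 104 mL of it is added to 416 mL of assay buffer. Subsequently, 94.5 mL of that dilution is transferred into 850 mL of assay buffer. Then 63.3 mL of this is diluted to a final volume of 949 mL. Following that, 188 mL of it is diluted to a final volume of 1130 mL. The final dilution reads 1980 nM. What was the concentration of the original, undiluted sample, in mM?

Overall dilution factor = 8 × 5 × 9.995 × 14.99 × 6.011 = 3.60 × 10⁴.
Original = 1980 nM × 3.60 × 10⁴ = 7.13 × 10⁷ nM = 71.3 mM.

71.3 mM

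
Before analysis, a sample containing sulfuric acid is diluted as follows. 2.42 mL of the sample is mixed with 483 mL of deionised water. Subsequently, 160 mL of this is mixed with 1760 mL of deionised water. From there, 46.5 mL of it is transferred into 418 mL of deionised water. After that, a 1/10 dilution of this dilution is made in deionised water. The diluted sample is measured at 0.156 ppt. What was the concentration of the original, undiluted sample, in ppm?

Overall dilution factor = 200.6 × 12 × 9.989 × 10 = 2.40 × 10⁵.
Original = 0.156 ppt × 2.40 × 10⁵ = 3.75 × 10⁴ ppt = 0.0375 ppm.

0.0375 ppm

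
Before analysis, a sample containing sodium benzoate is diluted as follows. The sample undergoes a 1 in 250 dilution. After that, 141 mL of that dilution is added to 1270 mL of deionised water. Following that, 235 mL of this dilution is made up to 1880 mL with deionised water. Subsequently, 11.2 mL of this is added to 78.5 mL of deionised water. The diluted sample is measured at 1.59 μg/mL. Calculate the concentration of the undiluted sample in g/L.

Overall dilution factor = 250 × 10.01 × 8 × 8.009 = 1.60 × 10⁵.
Original = 1.59 μg/mL × 1.60 × 10⁵ = 2.55 × 10⁵ μg/mL = 255 g/L.

255 g/L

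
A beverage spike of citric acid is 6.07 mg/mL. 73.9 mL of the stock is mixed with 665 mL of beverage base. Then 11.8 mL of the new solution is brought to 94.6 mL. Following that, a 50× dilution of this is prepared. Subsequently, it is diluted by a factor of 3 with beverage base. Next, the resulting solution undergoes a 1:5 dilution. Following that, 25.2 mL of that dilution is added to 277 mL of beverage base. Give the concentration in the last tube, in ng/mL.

8.42 ng/mL

Overall dilution factor = 9.999 × 8.017 × 50 × 3 × 5 × 11.99 = 7.21 × 10⁵.
6.07 mg/mL / 7.21 × 10⁵ = 8.42 × 10⁻⁶ mg/mL = 8.42 ng/mL.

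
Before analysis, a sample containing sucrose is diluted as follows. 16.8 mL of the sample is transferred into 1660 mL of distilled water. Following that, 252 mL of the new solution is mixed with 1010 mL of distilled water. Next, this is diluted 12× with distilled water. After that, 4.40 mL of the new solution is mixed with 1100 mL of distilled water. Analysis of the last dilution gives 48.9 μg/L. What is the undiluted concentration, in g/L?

73.6 g/L

Overall dilution factor = 99.81 × 5.008 × 12 × 251 = 1.51 × 10⁶.
Original = 48.9 μg/L × 1.51 × 10⁶ = 7.36 × 10⁷ μg/L = 73.6 g/L.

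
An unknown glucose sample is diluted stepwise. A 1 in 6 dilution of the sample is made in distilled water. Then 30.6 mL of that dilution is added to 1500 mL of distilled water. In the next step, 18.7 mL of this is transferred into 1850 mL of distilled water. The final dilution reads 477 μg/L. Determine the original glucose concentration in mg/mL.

Overall dilution factor = 6 × 50.02 × 99.93 = 3.00 × 10⁴.
Original = 477 μg/L × 3.00 × 10⁴ = 1.43 × 10⁷ μg/L = 14.3 mg/mL.

14.3 mg/mL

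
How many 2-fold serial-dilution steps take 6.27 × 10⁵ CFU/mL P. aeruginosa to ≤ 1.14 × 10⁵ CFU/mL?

Need 2ⁿ ≥ 5.50, so n ≥ log(5.50)/log(2) = 2.46.
Minimum whole steps: n = 3.

3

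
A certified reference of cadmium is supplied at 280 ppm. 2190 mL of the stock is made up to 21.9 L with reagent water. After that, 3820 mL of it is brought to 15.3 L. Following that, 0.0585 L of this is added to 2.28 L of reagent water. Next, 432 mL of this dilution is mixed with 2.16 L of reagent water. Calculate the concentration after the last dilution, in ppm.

0.0291 ppm

Overall dilution factor = 10 × 4.005 × 39.97 × 6 = 9606.
280 ppm / 9606 = 0.0291 ppm.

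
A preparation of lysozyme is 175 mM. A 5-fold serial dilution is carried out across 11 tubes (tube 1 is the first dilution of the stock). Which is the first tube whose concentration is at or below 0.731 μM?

tube 8

Tube n has concentration 175 mM / 5ⁿ.
Need 5ⁿ ≥ 175 mM / 0.731 μM = 2.39 × 10⁵, so n ≥ 7.70.
First such tube: n = 8.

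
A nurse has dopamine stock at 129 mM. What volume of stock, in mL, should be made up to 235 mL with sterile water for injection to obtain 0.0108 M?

19.7 mL

0.0108 M = 10.8 mM.
V₁ = C₂V₂/C₁ = 10.8 × 235 / 129 = 19.7 mL.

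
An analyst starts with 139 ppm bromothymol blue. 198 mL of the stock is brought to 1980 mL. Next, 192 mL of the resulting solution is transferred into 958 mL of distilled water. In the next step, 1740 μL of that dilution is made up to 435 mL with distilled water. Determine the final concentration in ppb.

Overall dilution factor = 10 × 5.990 × 250 = 1.50 × 10⁴.
139 ppm / 1.50 × 10⁴ = 9.28 × 10⁻³ ppm = 9.28 ppb.

9.28 ppb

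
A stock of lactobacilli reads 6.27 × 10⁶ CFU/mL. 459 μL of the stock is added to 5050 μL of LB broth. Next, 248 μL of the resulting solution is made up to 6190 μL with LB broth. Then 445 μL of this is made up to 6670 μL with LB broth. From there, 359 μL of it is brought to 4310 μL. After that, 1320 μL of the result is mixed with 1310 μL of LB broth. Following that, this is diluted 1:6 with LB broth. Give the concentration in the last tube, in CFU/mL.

Overall dilution factor = 12.00 × 24.96 × 14.99 × 12.01 × 1.992 × 6 = 6.44 × 10⁵.
6.27 × 10⁶ CFU/mL / 6.44 × 10⁵ = 9.73 CFU/mL.

9.73 CFU/mL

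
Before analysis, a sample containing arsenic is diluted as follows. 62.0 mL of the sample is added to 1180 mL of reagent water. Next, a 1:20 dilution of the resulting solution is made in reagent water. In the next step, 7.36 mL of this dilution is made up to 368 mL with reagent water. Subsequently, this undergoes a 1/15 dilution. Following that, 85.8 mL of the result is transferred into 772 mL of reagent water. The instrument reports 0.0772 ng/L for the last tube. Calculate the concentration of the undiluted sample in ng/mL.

232 ng/mL

Overall dilution factor = 20.03 × 20 × 50 × 15 × 9.998 = 3.00 × 10⁶.
Original = 0.0772 ng/L × 3.00 × 10⁶ = 2.32 × 10⁵ ng/L = 232 ng/mL.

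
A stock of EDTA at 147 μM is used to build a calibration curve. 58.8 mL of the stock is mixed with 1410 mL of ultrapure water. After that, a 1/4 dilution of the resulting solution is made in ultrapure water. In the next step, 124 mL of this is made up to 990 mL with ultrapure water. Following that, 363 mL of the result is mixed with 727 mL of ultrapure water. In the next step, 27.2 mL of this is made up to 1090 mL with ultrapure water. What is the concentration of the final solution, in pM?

1530 pM

Overall dilution factor = 24.98 × 4 × 7.984 × 3.003 × 40.07 = 9.60 × 10⁴.
147 μM / 9.60 × 10⁴ = 1.53 × 10⁻³ μM = 1530 pM.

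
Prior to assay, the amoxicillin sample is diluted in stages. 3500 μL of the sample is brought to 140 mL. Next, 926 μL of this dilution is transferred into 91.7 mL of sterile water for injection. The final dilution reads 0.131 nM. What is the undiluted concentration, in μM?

0.524 μM

Overall dilution factor = 40 × 100.0 = 4001.
Original = 0.131 nM × 4001 = 524 nM = 0.524 μM.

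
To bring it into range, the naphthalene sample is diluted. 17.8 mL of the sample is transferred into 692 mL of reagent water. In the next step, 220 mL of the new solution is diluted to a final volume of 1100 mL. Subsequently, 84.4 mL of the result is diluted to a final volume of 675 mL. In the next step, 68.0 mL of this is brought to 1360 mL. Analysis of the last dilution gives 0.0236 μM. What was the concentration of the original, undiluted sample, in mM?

0.753 mM

Overall dilution factor = 39.88 × 5 × 7.998 × 20 = 3.19 × 10⁴.
Original = 0.0236 μM × 3.19 × 10⁴ = 753 μM = 0.753 mM.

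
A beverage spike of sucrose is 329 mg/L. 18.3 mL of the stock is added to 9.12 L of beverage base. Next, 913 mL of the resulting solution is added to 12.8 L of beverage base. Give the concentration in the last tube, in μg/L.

Overall dilution factor = 499.4 × 15.02 = 7500.
329 mg/L / 7500 = 0.0439 mg/L = 43.9 μg/L.

43.9 μg/L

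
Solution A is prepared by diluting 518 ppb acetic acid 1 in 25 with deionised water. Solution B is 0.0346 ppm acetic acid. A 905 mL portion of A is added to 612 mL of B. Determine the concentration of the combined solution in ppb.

C_A = 518 ppb / 25 = 20.7 ppb.
C_B = 0.0346 ppm = 34.6 ppb.
C_mix = (C_A·V_A + C_B·V_B)/(V_A + V_B) = (20.7×905 + 34.6×612) / 1517 = 26.3 ppb.

26.3 ppb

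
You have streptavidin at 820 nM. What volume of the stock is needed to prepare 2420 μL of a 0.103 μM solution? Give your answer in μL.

0.103 μM = 103 nM.
V₁ = C₂V₂/C₁ = 103 × 2420 / 820 = 304 μL.

304 μL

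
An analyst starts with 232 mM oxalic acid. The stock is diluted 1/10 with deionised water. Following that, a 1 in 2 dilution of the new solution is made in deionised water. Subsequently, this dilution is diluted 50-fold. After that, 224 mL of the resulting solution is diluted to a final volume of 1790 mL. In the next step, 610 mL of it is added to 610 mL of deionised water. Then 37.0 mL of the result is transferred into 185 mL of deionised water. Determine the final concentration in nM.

2420 nM

Overall dilution factor = 10 × 2 × 50 × 7.991 × 2 × 6 = 9.59 × 10⁴.
232 mM / 9.59 × 10⁴ = 2.42 × 10⁻³ mM = 2420 nM.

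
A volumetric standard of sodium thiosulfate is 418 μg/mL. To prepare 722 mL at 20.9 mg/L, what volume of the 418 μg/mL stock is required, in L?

20.9 mg/L = 20.9 μg/mL.
V₁ = C₂V₂/C₁ = 20.9 × 722 / 418 = 36.1 mL = 0.0361 L.

0.0361 L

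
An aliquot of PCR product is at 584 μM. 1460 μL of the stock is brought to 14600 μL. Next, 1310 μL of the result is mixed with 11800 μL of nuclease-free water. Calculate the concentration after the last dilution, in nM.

Overall dilution factor = 10 × 10.01 = 100.
584 μM / 100 = 5.84 μM = 5840 nM.

5840 nM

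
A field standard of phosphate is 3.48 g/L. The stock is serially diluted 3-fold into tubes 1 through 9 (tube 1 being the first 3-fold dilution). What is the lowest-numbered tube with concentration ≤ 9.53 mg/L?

Tube n has concentration 3.48 g/L / 3ⁿ.
Need 3ⁿ ≥ 3.48 g/L / 9.53 mg/L = 365, so n ≥ 5.37.
First such tube: n = 6.

tube 6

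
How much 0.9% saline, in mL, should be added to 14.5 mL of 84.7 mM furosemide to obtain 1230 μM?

1230 μM = 1.23 mM.
V₂ = C₁V₁/C₂ = 84.7 × 14.5 / 1.23 = 998 mL.
Diluent to add = V₂ − V₁ = 998 − 14.5 = 984 mL.

984 mL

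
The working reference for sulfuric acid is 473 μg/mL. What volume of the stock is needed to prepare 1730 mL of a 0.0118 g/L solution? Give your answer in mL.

43.2 mL

0.0118 g/L = 11.8 μg/mL.
V₁ = C₂V₂/C₁ = 11.8 × 1730 / 473 = 43.2 mL.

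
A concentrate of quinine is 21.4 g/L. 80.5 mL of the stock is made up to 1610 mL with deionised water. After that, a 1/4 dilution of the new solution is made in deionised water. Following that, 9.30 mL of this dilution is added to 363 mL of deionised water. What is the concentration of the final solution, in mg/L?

6.68 mg/L

Overall dilution factor = 20 × 4 × 40.03 = 3203.
21.4 g/L / 3203 = 6.68 × 10⁻³ g/L = 6.68 mg/L.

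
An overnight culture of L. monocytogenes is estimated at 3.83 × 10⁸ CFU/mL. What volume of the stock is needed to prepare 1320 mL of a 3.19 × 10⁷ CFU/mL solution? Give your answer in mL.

110 mL

V₁ = C₂V₂/C₁ = 3.19 × 10⁷ × 1320 / 3.83 × 10⁸ = 110 mL.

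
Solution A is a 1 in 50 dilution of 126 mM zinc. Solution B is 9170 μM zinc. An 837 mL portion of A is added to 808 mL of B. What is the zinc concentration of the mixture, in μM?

C_A = 126 mM / 50 = 2.52 mM.
C_B = 9170 μM = 9.17 mM.
C_mix = (C_A·V_A + C_B·V_B)/(V_A + V_B) = (2.52×837 + 9.17×808) / 1645 = 5.79 mM = 5790 μM.

5790 μM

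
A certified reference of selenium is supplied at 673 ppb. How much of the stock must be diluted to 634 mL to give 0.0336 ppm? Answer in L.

0.0317 L

0.0336 ppm = 33.6 ppb.
V₁ = C₂V₂/C₁ = 33.6 × 634 / 673 = 31.7 mL = 0.0317 L.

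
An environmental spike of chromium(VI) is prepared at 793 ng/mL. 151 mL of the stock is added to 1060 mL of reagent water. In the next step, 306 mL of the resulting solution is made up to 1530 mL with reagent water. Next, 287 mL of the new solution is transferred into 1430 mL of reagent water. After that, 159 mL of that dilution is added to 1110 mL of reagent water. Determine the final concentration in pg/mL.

414 pg/mL

Overall dilution factor = 8.020 × 5 × 5.983 × 7.981 = 1915.
793 ng/mL / 1915 = 0.414 ng/mL = 414 pg/mL.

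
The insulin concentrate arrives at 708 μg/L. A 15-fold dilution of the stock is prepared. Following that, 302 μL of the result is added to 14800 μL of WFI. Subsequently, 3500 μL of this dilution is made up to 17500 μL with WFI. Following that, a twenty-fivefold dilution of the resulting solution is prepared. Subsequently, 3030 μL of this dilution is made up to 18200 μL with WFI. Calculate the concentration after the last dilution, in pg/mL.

Overall dilution factor = 15 × 50.01 × 5 × 25 × 6.007 = 5.63 × 10⁵.
708 μg/L / 5.63 × 10⁵ = 1.26 × 10⁻³ μg/L = 1.26 pg/mL.

1.26 pg/mL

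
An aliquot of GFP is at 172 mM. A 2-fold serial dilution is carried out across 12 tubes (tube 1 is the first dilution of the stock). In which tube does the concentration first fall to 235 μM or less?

tube 10

Tube n has concentration 172 mM / 2ⁿ.
Need 2ⁿ ≥ 172 mM / 235 μM = 732, so n ≥ 9.52.
First such tube: n = 10.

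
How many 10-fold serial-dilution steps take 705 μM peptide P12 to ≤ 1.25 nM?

Need 10ⁿ ≥ 5.64 × 10⁵, so n ≥ log(5.64 × 10⁵)/log(10) = 5.75.
Minimum whole steps: n = 6.

6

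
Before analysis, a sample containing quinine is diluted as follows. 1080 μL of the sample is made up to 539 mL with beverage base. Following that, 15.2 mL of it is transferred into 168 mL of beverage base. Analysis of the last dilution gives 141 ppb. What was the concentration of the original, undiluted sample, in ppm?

Overall dilution factor = 499.1 × 12.05 = 6015.
Original = 141 ppb × 6015 = 8.48 × 10⁵ ppb = 848 ppm.

848 ppm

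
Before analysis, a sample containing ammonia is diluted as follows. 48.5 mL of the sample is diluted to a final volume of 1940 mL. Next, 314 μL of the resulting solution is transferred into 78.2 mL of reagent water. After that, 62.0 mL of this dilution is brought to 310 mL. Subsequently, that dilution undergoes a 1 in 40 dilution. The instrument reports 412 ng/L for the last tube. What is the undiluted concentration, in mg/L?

Overall dilution factor = 40 × 250.0 × 5 × 40 = 2.00 × 10⁶.
Original = 412 ng/L × 2.00 × 10⁶ = 8.24 × 10⁸ ng/L = 824 mg/L.

824 mg/L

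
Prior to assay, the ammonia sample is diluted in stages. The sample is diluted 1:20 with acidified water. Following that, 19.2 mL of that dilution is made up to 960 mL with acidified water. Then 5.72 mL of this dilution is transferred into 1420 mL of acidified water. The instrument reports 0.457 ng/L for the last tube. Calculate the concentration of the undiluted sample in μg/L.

Overall dilution factor = 20 × 50 × 249.3 = 2.49 × 10⁵.
Original = 0.457 ng/L × 2.49 × 10⁵ = 1.14 × 10⁵ ng/L = 114 μg/L.

114 μg/L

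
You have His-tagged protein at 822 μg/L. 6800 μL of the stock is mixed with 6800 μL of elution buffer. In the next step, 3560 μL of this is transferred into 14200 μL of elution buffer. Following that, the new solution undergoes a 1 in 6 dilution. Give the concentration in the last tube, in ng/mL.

Overall dilution factor = 2 × 4.989 × 6 = 59.9.
822 μg/L / 59.9 = 13.7 μg/L = 13.7 ng/mL.

13.7 ng/mL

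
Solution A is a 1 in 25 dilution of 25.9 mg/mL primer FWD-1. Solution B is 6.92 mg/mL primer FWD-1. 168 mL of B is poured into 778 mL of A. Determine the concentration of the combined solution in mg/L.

C_A = 25.9 mg/mL / 25 = 1.04 mg/mL.
C_mix = (C_A·V_A + C_B·V_B)/(V_A + V_B) = (1.04×778 + 6.92×168) / 946.0 = 2.08 mg/mL = 2080 mg/L.

2080 mg/L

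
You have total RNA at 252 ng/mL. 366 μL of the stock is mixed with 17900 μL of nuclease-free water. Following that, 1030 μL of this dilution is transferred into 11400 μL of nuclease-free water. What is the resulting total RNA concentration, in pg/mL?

418 pg/mL

Overall dilution factor = 49.91 × 12.07 = 602.
252 ng/mL / 602 = 0.418 ng/mL = 418 pg/mL.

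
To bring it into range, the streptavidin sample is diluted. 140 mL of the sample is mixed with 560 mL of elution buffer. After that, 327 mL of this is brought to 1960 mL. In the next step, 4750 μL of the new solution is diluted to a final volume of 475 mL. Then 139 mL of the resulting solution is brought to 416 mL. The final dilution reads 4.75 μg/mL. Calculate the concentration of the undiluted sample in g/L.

42.6 g/L

Overall dilution factor = 5 × 5.994 × 100 × 2.993 = 8969.
Original = 4.75 μg/mL × 8969 = 4.26 × 10⁴ μg/mL = 42.6 g/L.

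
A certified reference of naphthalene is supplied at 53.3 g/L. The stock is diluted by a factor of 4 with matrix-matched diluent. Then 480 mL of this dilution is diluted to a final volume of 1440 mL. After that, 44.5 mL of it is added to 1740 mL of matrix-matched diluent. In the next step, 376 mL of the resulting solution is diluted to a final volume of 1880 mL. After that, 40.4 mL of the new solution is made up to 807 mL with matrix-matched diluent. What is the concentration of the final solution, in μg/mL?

Overall dilution factor = 4 × 3 × 40.10 × 5 × 19.98 = 4.81 × 10⁴.
53.3 g/L / 4.81 × 10⁴ = 1.11 × 10⁻³ g/L = 1.11 μg/mL.

1.11 μg/mL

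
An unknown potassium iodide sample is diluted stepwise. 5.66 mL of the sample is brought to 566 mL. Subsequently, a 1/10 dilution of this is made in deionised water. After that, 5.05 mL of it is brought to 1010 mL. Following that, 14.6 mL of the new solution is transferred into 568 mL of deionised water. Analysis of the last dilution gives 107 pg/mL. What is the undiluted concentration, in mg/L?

854 mg/L

Overall dilution factor = 100 × 10 × 200 × 39.90 = 7.98 × 10⁶.
Original = 107 pg/mL × 7.98 × 10⁶ = 8.54 × 10⁸ pg/mL = 854 mg/L.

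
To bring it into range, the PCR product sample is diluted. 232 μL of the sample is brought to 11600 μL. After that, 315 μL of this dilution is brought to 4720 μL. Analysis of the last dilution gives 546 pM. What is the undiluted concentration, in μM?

0.409 μM

Overall dilution factor = 50 × 14.98 = 749.
Original = 546 pM × 749 = 4.09 × 10⁵ pM = 0.409 μM.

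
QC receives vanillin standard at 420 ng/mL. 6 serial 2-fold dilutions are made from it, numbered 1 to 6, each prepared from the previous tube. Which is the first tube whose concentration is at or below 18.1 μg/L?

tube 5

Tube n has concentration 420 ng/mL / 2ⁿ.
Need 2ⁿ ≥ 420 ng/mL / 18.1 μg/L = 23.2, so n ≥ 4.54.
First such tube: n = 5.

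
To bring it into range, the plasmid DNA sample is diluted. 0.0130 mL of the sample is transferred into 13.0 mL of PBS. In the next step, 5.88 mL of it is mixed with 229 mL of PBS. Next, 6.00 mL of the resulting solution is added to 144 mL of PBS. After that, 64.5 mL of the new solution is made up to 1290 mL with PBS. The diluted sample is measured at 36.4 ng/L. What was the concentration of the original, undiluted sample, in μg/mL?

Overall dilution factor = 1001 × 39.95 × 25 × 20 = 2.00 × 10⁷.
Original = 36.4 ng/L × 2.00 × 10⁷ = 7.28 × 10⁸ ng/L = 728 μg/mL.

728 μg/mL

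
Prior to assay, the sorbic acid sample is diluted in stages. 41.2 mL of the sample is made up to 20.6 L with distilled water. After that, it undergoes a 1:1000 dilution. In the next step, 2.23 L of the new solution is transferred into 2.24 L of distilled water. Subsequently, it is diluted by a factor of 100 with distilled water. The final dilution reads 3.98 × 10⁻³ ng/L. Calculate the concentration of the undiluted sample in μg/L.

Overall dilution factor = 500 × 1000 × 2.004 × 100 = 1.00 × 10⁸.
Original = 3.98 × 10⁻³ ng/L × 1.00 × 10⁸ = 3.99 × 10⁵ ng/L = 399 μg/L.

399 μg/L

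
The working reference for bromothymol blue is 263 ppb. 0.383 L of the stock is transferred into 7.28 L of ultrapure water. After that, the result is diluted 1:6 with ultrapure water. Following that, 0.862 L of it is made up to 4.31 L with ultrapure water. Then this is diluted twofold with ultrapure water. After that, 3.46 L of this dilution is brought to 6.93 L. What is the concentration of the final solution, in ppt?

109 ppt

Overall dilution factor = 20.01 × 6 × 5 × 2 × 2.003 = 2404.
263 ppb / 2404 = 0.109 ppb = 109 ppt.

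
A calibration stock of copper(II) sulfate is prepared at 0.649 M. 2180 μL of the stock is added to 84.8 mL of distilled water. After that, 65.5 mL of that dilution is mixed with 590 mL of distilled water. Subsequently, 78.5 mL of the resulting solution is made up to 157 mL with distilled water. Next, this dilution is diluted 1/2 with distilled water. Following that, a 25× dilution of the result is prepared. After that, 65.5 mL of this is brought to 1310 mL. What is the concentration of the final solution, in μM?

0.813 μM

Overall dilution factor = 39.90 × 10.01 × 2 × 2 × 25 × 20 = 7.99 × 10⁵.
0.649 M / 7.99 × 10⁵ = 8.13 × 10⁻⁷ M = 0.813 μM.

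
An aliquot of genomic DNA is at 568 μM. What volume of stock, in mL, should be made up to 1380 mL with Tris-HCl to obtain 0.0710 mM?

172 mL

0.0710 mM = 71.0 μM.
V₁ = C₂V₂/C₁ = 71.0 × 1380 / 568 = 172 mL.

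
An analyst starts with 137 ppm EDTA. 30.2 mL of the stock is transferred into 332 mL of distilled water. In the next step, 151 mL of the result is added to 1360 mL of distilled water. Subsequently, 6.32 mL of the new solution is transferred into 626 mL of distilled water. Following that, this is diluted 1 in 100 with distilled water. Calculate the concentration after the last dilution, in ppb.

Overall dilution factor = 11.99 × 10.01 × 100.1 × 100 = 1.20 × 10⁶.
137 ppm / 1.20 × 10⁶ = 1.14 × 10⁻⁴ ppm = 0.114 ppb.

0.114 ppb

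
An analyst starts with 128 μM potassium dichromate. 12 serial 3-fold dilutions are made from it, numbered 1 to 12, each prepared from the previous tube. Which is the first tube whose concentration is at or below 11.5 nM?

tube 9

Tube n has concentration 128 μM / 3ⁿ.
Need 3ⁿ ≥ 128 μM / 11.5 nM = 1.11 × 10⁴, so n ≥ 8.48.
First such tube: n = 9.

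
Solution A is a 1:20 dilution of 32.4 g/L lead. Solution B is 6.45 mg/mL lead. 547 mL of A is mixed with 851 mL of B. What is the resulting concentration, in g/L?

C_A = 32.4 g/L / 20 = 1.62 g/L.
C_B = 6.45 mg/mL = 6.45 g/L.
C_mix = (C_A·V_A + C_B·V_B)/(V_A + V_B) = (1.62×547 + 6.45×851) / 1398 = 4.56 g/L.

4.56 g/L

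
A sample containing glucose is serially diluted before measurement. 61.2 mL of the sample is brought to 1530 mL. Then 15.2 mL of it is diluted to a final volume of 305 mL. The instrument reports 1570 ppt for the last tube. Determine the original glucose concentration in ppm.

0.788 ppm

Overall dilution factor = 25 × 20.07 = 502.
Original = 1570 ppt × 502 = 7.88 × 10⁵ ppt = 0.788 ppm.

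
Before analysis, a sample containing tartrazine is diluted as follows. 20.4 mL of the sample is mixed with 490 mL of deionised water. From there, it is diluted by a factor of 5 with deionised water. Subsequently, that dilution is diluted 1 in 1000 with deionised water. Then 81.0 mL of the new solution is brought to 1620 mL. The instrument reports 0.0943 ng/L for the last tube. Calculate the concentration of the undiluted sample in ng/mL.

Overall dilution factor = 25.02 × 5 × 1000 × 20 = 2.50 × 10⁶.
Original = 0.0943 ng/L × 2.50 × 10⁶ = 2.36 × 10⁵ ng/L = 236 ng/mL.

236 ng/mL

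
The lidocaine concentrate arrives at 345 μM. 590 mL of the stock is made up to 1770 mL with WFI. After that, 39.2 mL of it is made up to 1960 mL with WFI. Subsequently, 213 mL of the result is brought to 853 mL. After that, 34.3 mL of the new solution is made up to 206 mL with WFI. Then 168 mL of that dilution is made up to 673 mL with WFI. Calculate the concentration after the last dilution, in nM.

Overall dilution factor = 3 × 50 × 4.005 × 6.006 × 4.006 = 1.45 × 10⁴.
345 μM / 1.45 × 10⁴ = 0.0239 μM = 23.9 nM.

23.9 nM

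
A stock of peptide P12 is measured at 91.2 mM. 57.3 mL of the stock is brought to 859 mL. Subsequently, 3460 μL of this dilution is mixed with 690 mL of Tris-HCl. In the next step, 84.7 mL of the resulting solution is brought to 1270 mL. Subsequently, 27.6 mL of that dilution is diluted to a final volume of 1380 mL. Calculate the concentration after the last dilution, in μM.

Overall dilution factor = 14.99 × 200.4 × 14.99 × 50 = 2.25 × 10⁶.
91.2 mM / 2.25 × 10⁶ = 4.05 × 10⁻⁵ mM = 0.0405 μM.

0.0405 μM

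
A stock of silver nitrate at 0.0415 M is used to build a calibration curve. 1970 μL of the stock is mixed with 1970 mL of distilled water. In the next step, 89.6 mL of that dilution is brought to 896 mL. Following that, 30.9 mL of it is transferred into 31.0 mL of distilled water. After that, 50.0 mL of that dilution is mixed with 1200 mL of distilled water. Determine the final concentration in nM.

82.8 nM

Overall dilution factor = 1001 × 10 × 2.003 × 25 = 5.01 × 10⁵.
0.0415 M / 5.01 × 10⁵ = 8.28 × 10⁻⁸ M = 82.8 nM.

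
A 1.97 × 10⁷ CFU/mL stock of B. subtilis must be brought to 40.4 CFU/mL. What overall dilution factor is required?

4.88 × 10⁵

Factor = C₀/C_target = 1.97 × 10⁷ CFU/mL / 40.4 CFU/mL = 4.88 × 10⁵.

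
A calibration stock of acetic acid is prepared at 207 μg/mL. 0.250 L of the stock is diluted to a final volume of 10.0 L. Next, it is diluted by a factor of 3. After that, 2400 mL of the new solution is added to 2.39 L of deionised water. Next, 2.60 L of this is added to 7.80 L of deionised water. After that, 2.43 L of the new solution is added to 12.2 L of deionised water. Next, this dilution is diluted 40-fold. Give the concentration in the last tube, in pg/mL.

897 pg/mL

Overall dilution factor = 40 × 3 × 1.996 × 4 × 6.021 × 40 = 2.31 × 10⁵.
207 μg/mL / 2.31 × 10⁵ = 8.97 × 10⁻⁴ μg/mL = 897 pg/mL.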